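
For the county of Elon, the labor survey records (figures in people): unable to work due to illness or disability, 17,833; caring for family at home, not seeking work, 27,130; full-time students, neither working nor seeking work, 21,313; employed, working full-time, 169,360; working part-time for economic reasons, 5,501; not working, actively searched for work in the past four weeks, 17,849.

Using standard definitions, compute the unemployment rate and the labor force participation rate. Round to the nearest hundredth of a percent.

Employed = 169,360 + 5,501 = 174,861 (anyone who worked, including part-time for economic reasons, counts as employed).
Unemployed = 17,849.
Labor force = 174,861 + 17,849 = 192,710.
Not in labor force = 17,833 + 27,130 + 21,313 = 66,276 (those not working and not actively searching are outside the labor force).
Civilian working-age population = 192,710 + 66,276 = 258,986.
Unemployment rate = 17,849 / 192,710 = 9.26%.
Labor force participation rate = 192,710 / 258,986 = 74.41%.

Unemployment rate ≈ 9.26%; labor force participation rate ≈ 74.41%.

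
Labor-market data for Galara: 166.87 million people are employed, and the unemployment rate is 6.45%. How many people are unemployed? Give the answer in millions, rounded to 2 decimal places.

Let U be the number unemployed. The labor force is E + U, and U/(E+U) = 0.0645.
So U = 0.0645 × 166.87 / (1 − 0.0645) = 10.7631 / 0.9355 ≈ 11.51 million.

About 11.51 million are unemployed.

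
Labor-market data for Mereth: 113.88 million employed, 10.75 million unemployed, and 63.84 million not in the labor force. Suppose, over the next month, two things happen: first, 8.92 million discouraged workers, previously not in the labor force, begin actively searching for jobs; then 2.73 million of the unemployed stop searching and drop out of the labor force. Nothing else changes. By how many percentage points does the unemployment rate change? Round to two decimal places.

The unemployment rate changes by +4.32 percentage points.

Initially, labor force = 113.88 + 10.75 = 124.63 million, so u = 10.75/124.63 = 8.63%.
After the first change, unemployed and labor force both rise by 8.92 → E = 113.88, U = 19.67, labor force = 133.55 million.
After the second change, unemployed and labor force both fall by 2.73 → E = 113.88, U = 16.94, labor force = 130.82 million.
New unemployment rate = 16.94 / 130.82 = 12.95%.
Change = 12.95% − 8.63% = +4.32 percentage points.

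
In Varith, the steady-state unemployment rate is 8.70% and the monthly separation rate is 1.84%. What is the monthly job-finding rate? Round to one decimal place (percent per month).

Job-finding rate ≈ 19.3% per month.

From u* = s/(s+f): f = s·(1−u)/u.
f = 1.84 × (1 − 0.0870) / 0.0870 = 1.6799 / 0.0870 ≈ 19.3% per month.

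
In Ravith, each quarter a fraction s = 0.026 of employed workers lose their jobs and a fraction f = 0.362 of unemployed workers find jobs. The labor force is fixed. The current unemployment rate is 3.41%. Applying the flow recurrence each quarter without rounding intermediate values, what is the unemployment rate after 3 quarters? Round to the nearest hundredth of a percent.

Unemployment rate after three quarters ≈ 5.95%.

With a fixed labor force, u_{t+1} = u_t + s·(1−u_t) − f·u_t = u_t·(1−s−f) + s.
Here 1−s−f = 0.612 and s = 0.026.
u_1 = 0.034100 × 0.612 + 0.026 = 0.046869.
u_2 = 0.046869 × 0.612 + 0.026 = 0.054684.
u_3 = 0.054684 × 0.612 + 0.026 = 0.059467.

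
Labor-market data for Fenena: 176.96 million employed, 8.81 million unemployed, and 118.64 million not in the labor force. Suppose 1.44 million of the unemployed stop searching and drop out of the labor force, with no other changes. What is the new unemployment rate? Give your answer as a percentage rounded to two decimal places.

New unemployment rate ≈ 4.00%.

Initially, labor force = 176.96 + 8.81 = 185.77 million, so u = 8.81/185.77 = 4.74%.
After the change, unemployed and labor force both fall by 1.44 → E = 176.96, U = 7.37, labor force = 184.33 million.
New unemployment rate = 7.37 / 184.33 = 4.00%.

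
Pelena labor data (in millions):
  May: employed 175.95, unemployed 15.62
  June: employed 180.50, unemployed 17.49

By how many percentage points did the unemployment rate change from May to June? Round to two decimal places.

The unemployment rate changed by +0.68 percentage points.

May: labor force = 175.95 + 15.62 = 191.57; u = 15.62/191.57 = 8.15%.
June: labor force = 180.50 + 17.49 = 197.99; u = 17.49/197.99 = 8.83%.
Change = 8.83% − 8.15% = +0.68 pp.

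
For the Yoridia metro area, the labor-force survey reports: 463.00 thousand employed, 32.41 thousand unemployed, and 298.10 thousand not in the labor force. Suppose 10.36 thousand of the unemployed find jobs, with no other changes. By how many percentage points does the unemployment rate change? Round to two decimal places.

The unemployment rate changes by −2.09 percentage points.

Initially, labor force = 463.00 + 32.41 = 495.41 thousand, so u = 32.41/495.41 = 6.54%.
After the change, unemployed falls and employed rises by 10.36; labor force unchanged → E = 473.36, U = 22.05, labor force = 495.41 thousand.
New unemployment rate = 22.05 / 495.41 = 4.45%.
Change = 4.45% − 6.54% = −2.09 percentage points.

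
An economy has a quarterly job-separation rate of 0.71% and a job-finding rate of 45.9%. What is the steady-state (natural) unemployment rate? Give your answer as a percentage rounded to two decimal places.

At steady state the flows balance: s·E = f·U, so U/(E+U) = s/(s+f).
u* = 0.71 / (0.71 + 45.9) = 0.71 / 46.61 = 1.52%.

Steady-state unemployment rate ≈ 1.52%.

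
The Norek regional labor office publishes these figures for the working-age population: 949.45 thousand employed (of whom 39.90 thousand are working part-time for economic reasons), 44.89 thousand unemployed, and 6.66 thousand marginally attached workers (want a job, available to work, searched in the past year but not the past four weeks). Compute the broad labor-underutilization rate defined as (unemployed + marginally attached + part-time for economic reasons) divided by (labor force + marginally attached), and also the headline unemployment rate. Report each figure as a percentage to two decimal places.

Labor force = 949.45 + 44.89 = 994.34 thousand.
Numerator = 44.89 + 6.66 + 39.90 = 91.45 thousand.
Denominator = 994.34 + 6.66 = 1,001.00 thousand.
Broad rate = 91.45 / 1,001.00 = 9.14%.
Headline unemployment rate = 44.89 / 994.34 = 4.51%.

Broad underutilization rate ≈ 9.14%; headline unemployment rate ≈ 4.51%.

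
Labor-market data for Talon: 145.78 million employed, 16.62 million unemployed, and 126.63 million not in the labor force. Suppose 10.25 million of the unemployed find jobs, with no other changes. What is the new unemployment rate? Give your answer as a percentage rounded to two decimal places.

Initially, labor force = 145.78 + 16.62 = 162.40 million, so u = 16.62/162.40 = 10.23%.
After the change, unemployed falls and employed rises by 10.25; labor force unchanged → E = 156.03, U = 6.37, labor force = 162.40 million.
New unemployment rate = 6.37 / 162.40 = 3.92%.

New unemployment rate ≈ 3.92%.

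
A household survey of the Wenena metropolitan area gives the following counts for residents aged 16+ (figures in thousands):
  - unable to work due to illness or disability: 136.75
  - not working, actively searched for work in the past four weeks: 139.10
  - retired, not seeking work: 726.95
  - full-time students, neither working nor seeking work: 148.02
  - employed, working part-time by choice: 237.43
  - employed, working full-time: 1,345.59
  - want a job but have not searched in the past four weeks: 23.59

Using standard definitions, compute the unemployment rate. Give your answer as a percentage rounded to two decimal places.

Employed = 237.43 + 1,345.59 = 1,583.02 thousand.
Unemployed = 139.10 thousand.
Labor force = 1,583.02 + 139.10 = 1,722.12 thousand.
Unemployment rate = 139.10 / 1,722.12 = 8.08%.

Unemployment rate ≈ 8.08%.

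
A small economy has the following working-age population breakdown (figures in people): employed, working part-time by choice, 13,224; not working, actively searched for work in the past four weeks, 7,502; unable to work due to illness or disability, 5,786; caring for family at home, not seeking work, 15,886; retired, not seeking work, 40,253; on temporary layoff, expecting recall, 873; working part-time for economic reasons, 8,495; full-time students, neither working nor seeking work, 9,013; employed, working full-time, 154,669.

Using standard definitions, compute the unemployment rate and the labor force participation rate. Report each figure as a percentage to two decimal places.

Unemployment rate ≈ 4.53%; labor force participation rate ≈ 72.26%.

Employed = 13,224 + 8,495 + 154,669 = 176,388 (anyone who worked, including part-time for economic reasons, counts as employed).
Unemployed = 7,502 + 873 = 8,375 (jobless and actively searching, or on temporary layoff).
Labor force = 176,388 + 8,375 = 184,763.
Not in labor force = 5,786 + 15,886 + 40,253 + 9,013 = 70,938 (those not working and not actively searching are outside the labor force).
Civilian working-age population = 184,763 + 70,938 = 255,701.
Unemployment rate = 8,375 / 184,763 = 4.53%.
Labor force participation rate = 184,763 / 255,701 = 72.26%.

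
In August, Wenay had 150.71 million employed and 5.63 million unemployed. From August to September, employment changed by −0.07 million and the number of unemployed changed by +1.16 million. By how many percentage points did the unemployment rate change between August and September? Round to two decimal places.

August: labor force = 150.71 + 5.63 = 156.34; u = 5.63/156.34 = 3.60%.
September: labor force = 150.64 + 6.79 = 157.43; u = 6.79/157.43 = 4.31%.
Change = 4.31% − 3.60% = +0.71 pp.

The unemployment rate changed by +0.71 percentage points.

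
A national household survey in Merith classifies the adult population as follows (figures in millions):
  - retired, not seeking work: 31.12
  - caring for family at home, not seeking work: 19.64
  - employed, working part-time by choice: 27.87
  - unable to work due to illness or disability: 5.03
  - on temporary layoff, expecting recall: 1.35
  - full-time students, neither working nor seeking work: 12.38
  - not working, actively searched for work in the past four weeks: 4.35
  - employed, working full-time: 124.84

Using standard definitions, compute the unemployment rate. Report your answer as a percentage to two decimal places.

Employed = 27.87 + 124.84 = 152.71 million.
Unemployed = 1.35 + 4.35 = 5.70 million (jobless and actively searching, or on temporary layoff).
Labor force = 152.71 + 5.70 = 158.41 million.
Unemployment rate = 5.70 / 158.41 = 3.60%.

Unemployment rate ≈ 3.60%.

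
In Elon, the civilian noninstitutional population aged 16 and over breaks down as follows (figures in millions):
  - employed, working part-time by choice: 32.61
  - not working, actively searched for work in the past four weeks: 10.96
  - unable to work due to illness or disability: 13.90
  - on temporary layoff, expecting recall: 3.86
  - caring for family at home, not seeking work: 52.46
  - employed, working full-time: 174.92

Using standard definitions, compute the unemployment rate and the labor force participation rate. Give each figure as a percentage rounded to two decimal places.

Unemployment rate ≈ 6.67%; labor force participation rate ≈ 77.01%.

Employed = 32.61 + 174.92 = 207.53 million.
Unemployed = 10.96 + 3.86 = 14.82 million (jobless and actively searching, or on temporary layoff).
Labor force = 207.53 + 14.82 = 222.35 million.
Not in labor force = 13.90 + 52.46 = 66.36 million (those not working and not actively searching are outside the labor force).
Civilian working-age population = 222.35 + 66.36 = 288.71 million.
Unemployment rate = 14.82 / 222.35 = 6.67%.
Labor force participation rate = 222.35 / 288.71 = 77.01%.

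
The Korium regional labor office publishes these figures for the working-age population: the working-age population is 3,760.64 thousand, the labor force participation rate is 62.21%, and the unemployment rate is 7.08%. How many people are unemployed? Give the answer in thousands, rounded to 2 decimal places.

About 165.64 thousand are unemployed.

Labor force = 0.6221 × 3,760.64 = 2,339.49 thousand.
Unemployed = 0.0708 × 2,339.49 ≈ 165.64 thousand.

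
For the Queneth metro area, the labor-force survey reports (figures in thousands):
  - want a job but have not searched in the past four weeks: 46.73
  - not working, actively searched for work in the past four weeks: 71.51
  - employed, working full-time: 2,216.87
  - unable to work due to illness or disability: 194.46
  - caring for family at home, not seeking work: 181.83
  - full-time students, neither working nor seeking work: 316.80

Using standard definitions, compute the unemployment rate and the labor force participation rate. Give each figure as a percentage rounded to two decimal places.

Employed = 2,216.87 thousand.
Unemployed = 71.51 thousand.
Labor force = 2,216.87 + 71.51 = 2,288.38 thousand.
Not in labor force = 46.73 + 194.46 + 181.83 + 316.80 = 739.82 thousand (those not working and not actively searching are outside the labor force — including those who want a job but have given up searching).
Civilian working-age population = 2,288.38 + 739.82 = 3,028.20 thousand.
Unemployment rate = 71.51 / 2,288.38 = 3.12%.
Labor force participation rate = 2,288.38 / 3,028.20 = 75.57%.

Unemployment rate ≈ 3.12%; labor force participation rate ≈ 75.57%.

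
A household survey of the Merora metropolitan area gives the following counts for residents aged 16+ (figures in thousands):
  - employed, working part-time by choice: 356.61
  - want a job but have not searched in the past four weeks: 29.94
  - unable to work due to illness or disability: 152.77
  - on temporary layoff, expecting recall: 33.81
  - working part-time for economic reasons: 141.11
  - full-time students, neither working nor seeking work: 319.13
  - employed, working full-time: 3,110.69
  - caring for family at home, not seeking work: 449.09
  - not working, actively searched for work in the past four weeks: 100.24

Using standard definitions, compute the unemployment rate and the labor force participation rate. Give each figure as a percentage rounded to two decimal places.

Employed = 356.61 + 141.11 + 3,110.69 = 3,608.41 thousand (anyone who worked, including part-time for economic reasons, counts as employed).
Unemployed = 33.81 + 100.24 = 134.05 thousand (jobless and actively searching, or on temporary layoff).
Labor force = 3,608.41 + 134.05 = 3,742.46 thousand.
Not in labor force = 29.94 + 152.77 + 319.13 + 449.09 = 950.93 thousand (those not working and not actively searching are outside the labor force — including those who want a job but have given up searching).
Civilian working-age population = 3,742.46 + 950.93 = 4,693.39 thousand.
Unemployment rate = 134.05 / 3,742.46 = 3.58%.
Labor force participation rate = 3,742.46 / 4,693.39 = 79.74%.

Unemployment rate ≈ 3.58%; labor force participation rate ≈ 79.74%.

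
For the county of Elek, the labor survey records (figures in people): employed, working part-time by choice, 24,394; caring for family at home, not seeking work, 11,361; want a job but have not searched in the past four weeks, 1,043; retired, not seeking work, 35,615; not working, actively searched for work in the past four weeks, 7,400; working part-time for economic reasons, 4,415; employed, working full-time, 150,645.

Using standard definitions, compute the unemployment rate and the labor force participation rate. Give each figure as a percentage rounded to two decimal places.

Unemployment rate ≈ 3.96%; labor force participation rate ≈ 79.56%.

Employed = 24,394 + 4,415 + 150,645 = 179,454 (anyone who worked, including part-time for economic reasons, counts as employed).
Unemployed = 7,400.
Labor force = 179,454 + 7,400 = 186,854.
Not in labor force = 11,361 + 1,043 + 35,615 = 48,019 (those not working and not actively searching are outside the labor force — including those who want a job but have given up searching).
Civilian working-age population = 186,854 + 48,019 = 234,873.
Unemployment rate = 7,400 / 186,854 = 3.96%.
Labor force participation rate = 186,854 / 234,873 = 79.56%.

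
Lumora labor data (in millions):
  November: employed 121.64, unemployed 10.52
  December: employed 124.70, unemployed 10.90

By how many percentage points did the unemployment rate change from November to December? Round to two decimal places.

November: labor force = 121.64 + 10.52 = 132.16; u = 10.52/132.16 = 7.96%.
December: labor force = 124.70 + 10.90 = 135.60; u = 10.90/135.60 = 8.04%.
Change = 8.04% − 7.96% = +0.08 pp.

The unemployment rate changed by +0.08 percentage points.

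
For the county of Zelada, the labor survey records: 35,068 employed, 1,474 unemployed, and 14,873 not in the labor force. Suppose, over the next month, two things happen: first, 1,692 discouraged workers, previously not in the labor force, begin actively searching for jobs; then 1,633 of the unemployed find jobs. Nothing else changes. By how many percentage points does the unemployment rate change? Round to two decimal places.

The unemployment rate changes by −0.02 percentage points.

Initially, labor force = 35,068 + 1,474 = 36,542, so u = 1,474/36,542 = 4.03%.
After the first change, unemployed and labor force both rise by 1,692 → E = 35,068, U = 3,166, labor force = 38,234.
After the second change, unemployed falls and employed rises by 1,633; labor force unchanged → E = 36,701, U = 1,533, labor force = 38,234.
New unemployment rate = 1,533 / 38,234 = 4.01%.
Change = 4.01% − 4.03% = −0.02 percentage points.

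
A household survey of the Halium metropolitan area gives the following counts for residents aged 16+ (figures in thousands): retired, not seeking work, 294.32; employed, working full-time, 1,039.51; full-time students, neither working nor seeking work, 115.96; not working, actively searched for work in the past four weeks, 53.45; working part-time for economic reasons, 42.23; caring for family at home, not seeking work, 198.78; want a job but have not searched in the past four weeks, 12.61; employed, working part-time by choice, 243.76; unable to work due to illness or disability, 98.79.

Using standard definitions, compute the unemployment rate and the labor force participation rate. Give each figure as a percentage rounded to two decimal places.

Unemployment rate ≈ 3.88%; labor force participation rate ≈ 65.68%.

Employed = 1,039.51 + 42.23 + 243.76 = 1,325.50 thousand (anyone who worked, including part-time for economic reasons, counts as employed).
Unemployed = 53.45 thousand.
Labor force = 1,325.50 + 53.45 = 1,378.95 thousand.
Not in labor force = 294.32 + 115.96 + 198.78 + 12.61 + 98.79 = 720.46 thousand (those not working and not actively searching are outside the labor force — including those who want a job but have given up searching).
Civilian working-age population = 1,378.95 + 720.46 = 2,099.41 thousand.
Unemployment rate = 53.45 / 1,378.95 = 3.88%.
Labor force participation rate = 1,378.95 / 2,099.41 = 65.68%.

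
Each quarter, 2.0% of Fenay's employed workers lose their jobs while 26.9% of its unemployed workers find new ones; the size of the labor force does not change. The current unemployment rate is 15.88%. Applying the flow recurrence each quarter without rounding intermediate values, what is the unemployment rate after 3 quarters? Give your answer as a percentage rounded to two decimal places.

With a fixed labor force, u_{t+1} = u_t + s·(1−u_t) − f·u_t = u_t·(1−s−f) + s.
Here 1−s−f = 0.711 and s = 0.020.
u_1 = 0.158800 × 0.711 + 0.020 = 0.132907.
u_2 = 0.132907 × 0.711 + 0.020 = 0.114497.
u_3 = 0.114497 × 0.711 + 0.020 = 0.101407.

Unemployment rate after three quarters ≈ 10.14%.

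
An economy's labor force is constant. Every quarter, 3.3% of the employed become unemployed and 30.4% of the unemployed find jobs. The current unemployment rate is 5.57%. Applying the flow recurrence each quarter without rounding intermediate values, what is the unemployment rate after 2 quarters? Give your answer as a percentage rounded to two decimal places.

With a fixed labor force, u_{t+1} = u_t + s·(1−u_t) − f·u_t = u_t·(1−s−f) + s.
Here 1−s−f = 0.663 and s = 0.033.
u_1 = 0.055700 × 0.663 + 0.033 = 0.069929.
u_2 = 0.069929 × 0.663 + 0.033 = 0.079363.

Unemployment rate after two quarters ≈ 7.94%.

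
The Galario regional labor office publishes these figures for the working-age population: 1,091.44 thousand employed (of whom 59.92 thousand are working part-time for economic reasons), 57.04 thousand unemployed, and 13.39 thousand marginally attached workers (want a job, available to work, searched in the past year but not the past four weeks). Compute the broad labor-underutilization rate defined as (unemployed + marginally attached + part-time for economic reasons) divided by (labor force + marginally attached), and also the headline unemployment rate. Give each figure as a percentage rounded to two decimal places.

Labor force = 1,091.44 + 57.04 = 1,148.48 thousand.
Numerator = 57.04 + 13.39 + 59.92 = 130.35 thousand.
Denominator = 1,148.48 + 13.39 = 1,161.87 thousand.
Broad rate = 130.35 / 1,161.87 = 11.22%.
Headline unemployment rate = 57.04 / 1,148.48 = 4.97%.

Broad underutilization rate ≈ 11.22%; headline unemployment rate ≈ 4.97%.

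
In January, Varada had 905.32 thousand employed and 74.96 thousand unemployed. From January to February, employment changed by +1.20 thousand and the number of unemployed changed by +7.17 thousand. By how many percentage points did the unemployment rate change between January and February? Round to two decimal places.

The unemployment rate changed by +0.66 percentage points.

January: labor force = 905.32 + 74.96 = 980.28; u = 74.96/980.28 = 7.65%.
February: labor force = 906.52 + 82.13 = 988.65; u = 82.13/988.65 = 8.31%.
Change = 8.31% − 7.65% = +0.66 pp.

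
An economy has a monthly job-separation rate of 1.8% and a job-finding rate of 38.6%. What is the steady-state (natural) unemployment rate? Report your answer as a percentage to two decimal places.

At steady state the flows balance: s·E = f·U, so U/(E+U) = s/(s+f).
u* = 1.8 / (1.8 + 38.6) = 1.8 / 40.40 = 4.46%.

Steady-state unemployment rate ≈ 4.46%.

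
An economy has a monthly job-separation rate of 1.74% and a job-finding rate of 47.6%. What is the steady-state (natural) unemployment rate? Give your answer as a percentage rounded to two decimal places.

At steady state the flows balance: s·E = f·U, so U/(E+U) = s/(s+f).
u* = 1.74 / (1.74 + 47.6) = 1.74 / 49.34 = 3.53%.

Steady-state unemployment rate ≈ 3.53%.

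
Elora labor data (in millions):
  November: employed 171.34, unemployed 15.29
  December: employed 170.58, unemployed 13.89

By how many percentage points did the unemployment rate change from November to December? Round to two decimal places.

November: labor force = 171.34 + 15.29 = 186.63; u = 15.29/186.63 = 8.19%.
December: labor force = 170.58 + 13.89 = 184.47; u = 13.89/184.47 = 7.53%.
Change = 7.53% − 8.19% = −0.66 pp.

The unemployment rate changed by −0.66 percentage points.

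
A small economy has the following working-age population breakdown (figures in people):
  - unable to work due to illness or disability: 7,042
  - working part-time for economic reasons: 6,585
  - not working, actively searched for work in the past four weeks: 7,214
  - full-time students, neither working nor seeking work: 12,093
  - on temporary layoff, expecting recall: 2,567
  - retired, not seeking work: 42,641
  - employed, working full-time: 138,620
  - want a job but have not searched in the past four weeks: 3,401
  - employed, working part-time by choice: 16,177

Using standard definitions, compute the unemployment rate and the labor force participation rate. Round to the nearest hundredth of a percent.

Unemployment rate ≈ 5.71%; labor force participation rate ≈ 72.42%.

Employed = 6,585 + 138,620 + 16,177 = 161,382 (anyone who worked, including part-time for economic reasons, counts as employed).
Unemployed = 7,214 + 2,567 = 9,781 (jobless and actively searching, or on temporary layoff).
Labor force = 161,382 + 9,781 = 171,163.
Not in labor force = 7,042 + 12,093 + 42,641 + 3,401 = 65,177 (those not working and not actively searching are outside the labor force — including those who want a job but have given up searching).
Civilian working-age population = 171,163 + 65,177 = 236,340.
Unemployment rate = 9,781 / 171,163 = 5.71%.
Labor force participation rate = 171,163 / 236,340 = 72.42%.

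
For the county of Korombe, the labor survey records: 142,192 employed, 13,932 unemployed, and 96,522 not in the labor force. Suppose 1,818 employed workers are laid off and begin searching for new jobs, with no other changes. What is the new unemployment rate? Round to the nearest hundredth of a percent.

Initially, labor force = 142,192 + 13,932 = 156,124, so u = 13,932/156,124 = 8.92%.
After the change, employed falls and unemployed rises by 1,818; labor force unchanged → E = 140,374, U = 15,750, labor force = 156,124.
New unemployment rate = 15,750 / 156,124 = 10.09%.

New unemployment rate ≈ 10.09%.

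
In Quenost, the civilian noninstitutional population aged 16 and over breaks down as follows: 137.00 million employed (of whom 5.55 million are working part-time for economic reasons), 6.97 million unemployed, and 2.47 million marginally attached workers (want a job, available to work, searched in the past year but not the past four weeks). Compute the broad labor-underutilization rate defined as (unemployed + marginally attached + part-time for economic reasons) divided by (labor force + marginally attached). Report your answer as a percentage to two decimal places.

Broad underutilization rate ≈ 10.24%.

Labor force = 137.00 + 6.97 = 143.97 million.
Numerator = 6.97 + 2.47 + 5.55 = 14.99 million.
Denominator = 143.97 + 2.47 = 146.44 million.
Broad rate = 14.99 / 146.44 = 10.24%.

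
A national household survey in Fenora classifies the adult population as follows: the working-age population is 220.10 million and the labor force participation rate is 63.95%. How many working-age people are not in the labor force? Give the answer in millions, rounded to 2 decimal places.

About 79.35 million are not in the labor force.

Share not in the labor force = 1 − 0.6395 = 0.3605.
Not in labor force = 0.3605 × 220.10 ≈ 79.35 million.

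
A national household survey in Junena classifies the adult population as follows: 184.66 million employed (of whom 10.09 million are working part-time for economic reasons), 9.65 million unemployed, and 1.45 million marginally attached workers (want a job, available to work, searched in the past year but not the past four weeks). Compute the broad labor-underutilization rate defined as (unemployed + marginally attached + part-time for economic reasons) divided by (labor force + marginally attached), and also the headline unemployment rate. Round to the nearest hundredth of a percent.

Broad underutilization rate ≈ 10.82%; headline unemployment rate ≈ 4.97%.

Labor force = 184.66 + 9.65 = 194.31 million.
Numerator = 9.65 + 1.45 + 10.09 = 21.19 million.
Denominator = 194.31 + 1.45 = 195.76 million.
Broad rate = 21.19 / 195.76 = 10.82%.
Headline unemployment rate = 9.65 / 194.31 = 4.97%.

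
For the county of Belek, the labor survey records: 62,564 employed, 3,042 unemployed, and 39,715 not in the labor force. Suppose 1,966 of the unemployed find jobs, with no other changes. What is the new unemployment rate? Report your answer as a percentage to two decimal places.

Initially, labor force = 62,564 + 3,042 = 65,606, so u = 3,042/65,606 = 4.64%.
After the change, unemployed falls and employed rises by 1,966; labor force unchanged → E = 64,530, U = 1,076, labor force = 65,606.
New unemployment rate = 1,076 / 65,606 = 1.64%.

New unemployment rate ≈ 1.64%.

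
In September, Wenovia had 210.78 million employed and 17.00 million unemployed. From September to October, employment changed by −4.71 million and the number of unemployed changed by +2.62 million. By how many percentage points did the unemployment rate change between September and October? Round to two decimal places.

The unemployment rate changed by +1.23 percentage points.

September: labor force = 210.78 + 17.00 = 227.78; u = 17.00/227.78 = 7.46%.
October: labor force = 206.07 + 19.62 = 225.69; u = 19.62/225.69 = 8.69%.
Change = 8.69% − 7.46% = +1.23 pp.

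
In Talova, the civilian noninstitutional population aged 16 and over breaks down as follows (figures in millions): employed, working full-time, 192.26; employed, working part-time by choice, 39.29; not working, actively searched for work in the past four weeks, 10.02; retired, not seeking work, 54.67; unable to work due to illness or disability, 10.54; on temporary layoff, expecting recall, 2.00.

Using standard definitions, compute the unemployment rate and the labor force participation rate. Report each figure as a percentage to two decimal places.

Employed = 192.26 + 39.29 = 231.55 million.
Unemployed = 10.02 + 2.00 = 12.02 million (jobless and actively searching, or on temporary layoff).
Labor force = 231.55 + 12.02 = 243.57 million.
Not in labor force = 54.67 + 10.54 = 65.21 million (those not working and not actively searching are outside the labor force).
Civilian working-age population = 243.57 + 65.21 = 308.78 million.
Unemployment rate = 12.02 / 243.57 = 4.93%.
Labor force participation rate = 243.57 / 308.78 = 78.88%.

Unemployment rate ≈ 4.93%; labor force participation rate ≈ 78.88%.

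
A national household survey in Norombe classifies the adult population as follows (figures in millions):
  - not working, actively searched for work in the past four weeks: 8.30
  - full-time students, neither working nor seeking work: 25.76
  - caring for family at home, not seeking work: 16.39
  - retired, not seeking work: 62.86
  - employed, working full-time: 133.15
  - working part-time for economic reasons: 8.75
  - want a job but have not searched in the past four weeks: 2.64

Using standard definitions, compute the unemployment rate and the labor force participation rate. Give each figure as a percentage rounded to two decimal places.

Employed = 133.15 + 8.75 = 141.90 million (anyone who worked, including part-time for economic reasons, counts as employed).
Unemployed = 8.30 million.
Labor force = 141.90 + 8.30 = 150.20 million.
Not in labor force = 25.76 + 16.39 + 62.86 + 2.64 = 107.65 million (those not working and not actively searching are outside the labor force — including those who want a job but have given up searching).
Civilian working-age population = 150.20 + 107.65 = 257.85 million.
Unemployment rate = 8.30 / 150.20 = 5.53%.
Labor force participation rate = 150.20 / 257.85 = 58.25%.

Unemployment rate ≈ 5.53%; labor force participation rate ≈ 58.25%.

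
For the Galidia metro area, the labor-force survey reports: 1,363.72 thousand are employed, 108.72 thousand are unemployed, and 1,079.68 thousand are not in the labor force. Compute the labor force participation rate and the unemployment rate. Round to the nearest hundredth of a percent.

Labor force participation rate ≈ 57.69%; unemployment rate ≈ 7.38%.

Labor force = employed + unemployed = 1,363.72 + 108.72 = 1,472.44 thousand.
Working-age population = 1,472.44 + 1,079.68 = 2,552.12 thousand.
Unemployment rate = 108.72 / 1,472.44 = 7.38%.
Labor force participation rate = 1,472.44 / 2,552.12 = 57.69%.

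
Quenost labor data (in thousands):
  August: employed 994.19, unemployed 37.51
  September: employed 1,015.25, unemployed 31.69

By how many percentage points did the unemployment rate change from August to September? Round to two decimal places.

The unemployment rate changed by −0.61 percentage points.

August: labor force = 994.19 + 37.51 = 1,031.70; u = 37.51/1,031.70 = 3.64%.
September: labor force = 1,015.25 + 31.69 = 1,046.94; u = 31.69/1,046.94 = 3.03%.
Change = 3.03% − 3.64% = −0.61 pp.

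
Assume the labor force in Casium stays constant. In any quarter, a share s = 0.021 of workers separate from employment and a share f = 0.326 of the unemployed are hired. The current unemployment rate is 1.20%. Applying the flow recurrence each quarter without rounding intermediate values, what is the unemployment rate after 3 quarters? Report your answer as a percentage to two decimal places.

With a fixed labor force, u_{t+1} = u_t + s·(1−u_t) − f·u_t = u_t·(1−s−f) + s.
Here 1−s−f = 0.653 and s = 0.021.
u_1 = 0.012000 × 0.653 + 0.021 = 0.028836.
u_2 = 0.028836 × 0.653 + 0.021 = 0.039830.
u_3 = 0.039830 × 0.653 + 0.021 = 0.047009.

Unemployment rate after three quarters ≈ 4.70%.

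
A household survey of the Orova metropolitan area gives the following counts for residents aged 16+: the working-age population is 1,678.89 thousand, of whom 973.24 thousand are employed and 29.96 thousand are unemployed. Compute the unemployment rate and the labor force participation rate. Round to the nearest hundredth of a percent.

Labor force = employed + unemployed = 973.24 + 29.96 = 1,003.20 thousand.
Unemployment rate = 29.96 / 1,003.20 = 2.99%.
Labor force participation rate = 1,003.20 / 1,678.89 = 59.75%.

Unemployment rate ≈ 2.99%; labor force participation rate ≈ 59.75%.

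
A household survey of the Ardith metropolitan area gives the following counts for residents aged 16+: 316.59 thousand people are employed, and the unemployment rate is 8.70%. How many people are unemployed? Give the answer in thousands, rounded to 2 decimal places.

Let U be the number unemployed. The labor force is E + U, and U/(E+U) = 0.0870.
So U = 0.0870 × 316.59 / (1 − 0.0870) = 27.5433 / 0.9130 ≈ 30.17 thousand.

About 30.17 thousand are unemployed.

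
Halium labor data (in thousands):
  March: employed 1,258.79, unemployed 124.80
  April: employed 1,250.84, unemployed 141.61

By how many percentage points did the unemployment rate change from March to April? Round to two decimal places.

The unemployment rate changed by +1.15 percentage points.

March: labor force = 1,258.79 + 124.80 = 1,383.59; u = 124.80/1,383.59 = 9.02%.
April: labor force = 1,250.84 + 141.61 = 1,392.45; u = 141.61/1,392.45 = 10.17%.
Change = 10.17% − 9.02% = +1.15 pp.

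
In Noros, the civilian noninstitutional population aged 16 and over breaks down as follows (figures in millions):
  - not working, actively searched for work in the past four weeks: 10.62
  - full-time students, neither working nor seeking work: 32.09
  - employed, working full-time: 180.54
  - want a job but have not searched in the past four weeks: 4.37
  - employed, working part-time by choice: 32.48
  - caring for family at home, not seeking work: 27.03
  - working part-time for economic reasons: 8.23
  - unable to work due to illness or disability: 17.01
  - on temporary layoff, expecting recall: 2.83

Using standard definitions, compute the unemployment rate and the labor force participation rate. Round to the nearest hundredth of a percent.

Employed = 180.54 + 32.48 + 8.23 = 221.25 million (anyone who worked, including part-time for economic reasons, counts as employed).
Unemployed = 10.62 + 2.83 = 13.45 million (jobless and actively searching, or on temporary layoff).
Labor force = 221.25 + 13.45 = 234.70 million.
Not in labor force = 32.09 + 4.37 + 27.03 + 17.01 = 80.50 million (those not working and not actively searching are outside the labor force — including those who want a job but have given up searching).
Civilian working-age population = 234.70 + 80.50 = 315.20 million.
Unemployment rate = 13.45 / 234.70 = 5.73%.
Labor force participation rate = 234.70 / 315.20 = 74.46%.

Unemployment rate ≈ 5.73%; labor force participation rate ≈ 74.46%.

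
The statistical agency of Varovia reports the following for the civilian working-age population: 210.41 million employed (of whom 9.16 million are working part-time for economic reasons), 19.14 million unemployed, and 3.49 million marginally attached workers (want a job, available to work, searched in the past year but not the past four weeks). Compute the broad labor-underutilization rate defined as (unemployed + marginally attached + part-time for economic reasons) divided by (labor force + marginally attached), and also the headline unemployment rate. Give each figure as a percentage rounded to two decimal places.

Broad underutilization rate ≈ 13.64%; headline unemployment rate ≈ 8.34%.

Labor force = 210.41 + 19.14 = 229.55 million.
Numerator = 19.14 + 3.49 + 9.16 = 31.79 million.
Denominator = 229.55 + 3.49 = 233.04 million.
Broad rate = 31.79 / 233.04 = 13.64%.
Headline unemployment rate = 19.14 / 229.55 = 8.34%.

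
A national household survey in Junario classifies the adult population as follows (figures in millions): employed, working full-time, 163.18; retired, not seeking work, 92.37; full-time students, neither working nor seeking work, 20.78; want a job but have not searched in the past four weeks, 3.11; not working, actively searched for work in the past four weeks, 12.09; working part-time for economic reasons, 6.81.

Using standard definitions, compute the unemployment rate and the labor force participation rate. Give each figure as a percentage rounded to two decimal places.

Employed = 163.18 + 6.81 = 169.99 million (anyone who worked, including part-time for economic reasons, counts as employed).
Unemployed = 12.09 million.
Labor force = 169.99 + 12.09 = 182.08 million.
Not in labor force = 92.37 + 20.78 + 3.11 = 116.26 million (those not working and not actively searching are outside the labor force — including those who want a job but have given up searching).
Civilian working-age population = 182.08 + 116.26 = 298.34 million.
Unemployment rate = 12.09 / 182.08 = 6.64%.
Labor force participation rate = 182.08 / 298.34 = 61.03%.

Unemployment rate ≈ 6.64%; labor force participation rate ≈ 61.03%.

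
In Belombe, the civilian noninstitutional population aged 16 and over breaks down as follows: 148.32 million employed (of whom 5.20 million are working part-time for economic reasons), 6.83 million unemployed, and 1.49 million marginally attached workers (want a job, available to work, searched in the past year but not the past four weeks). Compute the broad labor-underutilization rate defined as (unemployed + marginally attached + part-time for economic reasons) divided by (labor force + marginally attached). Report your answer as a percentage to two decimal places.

Labor force = 148.32 + 6.83 = 155.15 million.
Numerator = 6.83 + 1.49 + 5.20 = 13.52 million.
Denominator = 155.15 + 1.49 = 156.64 million.
Broad rate = 13.52 / 156.64 = 8.63%.

Broad underutilization rate ≈ 8.63%.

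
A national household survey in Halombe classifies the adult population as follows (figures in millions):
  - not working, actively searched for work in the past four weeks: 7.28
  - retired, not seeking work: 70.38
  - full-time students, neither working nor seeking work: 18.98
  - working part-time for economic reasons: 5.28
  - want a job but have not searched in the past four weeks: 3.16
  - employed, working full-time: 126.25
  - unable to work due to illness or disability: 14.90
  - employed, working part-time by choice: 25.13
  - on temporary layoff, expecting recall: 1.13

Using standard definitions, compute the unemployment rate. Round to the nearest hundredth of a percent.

Employed = 5.28 + 126.25 + 25.13 = 156.66 million (anyone who worked, including part-time for economic reasons, counts as employed).
Unemployed = 7.28 + 1.13 = 8.41 million (jobless and actively searching, or on temporary layoff).
Labor force = 156.66 + 8.41 = 165.07 million.
Unemployment rate = 8.41 / 165.07 = 5.09%.

Unemployment rate ≈ 5.09%.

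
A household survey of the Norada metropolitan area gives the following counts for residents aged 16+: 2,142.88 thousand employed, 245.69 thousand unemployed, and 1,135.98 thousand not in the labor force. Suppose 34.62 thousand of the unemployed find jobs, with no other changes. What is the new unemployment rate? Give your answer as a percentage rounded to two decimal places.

New unemployment rate ≈ 8.84%.

Initially, labor force = 2,142.88 + 245.69 = 2,388.57 thousand, so u = 245.69/2,388.57 = 10.29%.
After the change, unemployed falls and employed rises by 34.62; labor force unchanged → E = 2,177.50, U = 211.07, labor force = 2,388.57 thousand.
New unemployment rate = 211.07 / 2,388.57 = 8.84%.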